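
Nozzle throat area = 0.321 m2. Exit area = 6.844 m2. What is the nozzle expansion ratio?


AR = 6.844 / 0.321 = 21.3

21.3


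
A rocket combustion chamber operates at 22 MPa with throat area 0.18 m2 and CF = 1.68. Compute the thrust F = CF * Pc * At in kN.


F = 1.68 * 22e6 * 0.18 = 6.6528e+06 N = 6652.8 kN

6652.8 kN


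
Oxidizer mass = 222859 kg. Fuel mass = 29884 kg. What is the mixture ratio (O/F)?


MR = 222859 / 29884 = 7.46

7.46


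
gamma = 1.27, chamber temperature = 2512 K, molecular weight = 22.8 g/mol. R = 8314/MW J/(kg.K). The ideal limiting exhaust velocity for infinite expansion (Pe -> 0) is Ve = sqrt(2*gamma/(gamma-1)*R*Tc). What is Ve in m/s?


R = 8314 / 22.8 = 364.65 J/(kg.K)
Ve = sqrt(2 * 1.27 / (1.27 - 1) * 364.65 * 2512) = 2936 m/s

2936 m/s


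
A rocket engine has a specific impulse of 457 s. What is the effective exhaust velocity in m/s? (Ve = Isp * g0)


Ve = Isp * g0 = 457 * 9.81 = 4483.2 m/s

4483.2 m/s


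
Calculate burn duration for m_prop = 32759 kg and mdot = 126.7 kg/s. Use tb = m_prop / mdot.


tb = 32759 / 126.7 = 258.6 s

258.6 s


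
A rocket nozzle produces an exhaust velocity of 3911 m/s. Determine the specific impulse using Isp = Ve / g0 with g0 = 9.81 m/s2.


Isp = Ve / g0 = 3911 / 9.81 = 398.7 s

398.7 s


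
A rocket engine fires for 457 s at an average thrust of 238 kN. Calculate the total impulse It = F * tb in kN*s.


It = 238 * 457 = 108766 kN*s

108766 kN*s


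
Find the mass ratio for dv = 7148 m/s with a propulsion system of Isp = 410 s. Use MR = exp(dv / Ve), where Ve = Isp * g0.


Ve = 410 * 9.81 = 4022.1 m/s
MR = exp(7148 / 4022.1) = 5.913

5.913


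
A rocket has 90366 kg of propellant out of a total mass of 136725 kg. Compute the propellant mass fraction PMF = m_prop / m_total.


PMF = 90366 / 136725 = 0.661

0.661


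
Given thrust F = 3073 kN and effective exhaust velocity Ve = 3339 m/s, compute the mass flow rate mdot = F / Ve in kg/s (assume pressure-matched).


mdot = F / Ve = 3073000 / 3339 = 920.3 kg/s

920.3 kg/s


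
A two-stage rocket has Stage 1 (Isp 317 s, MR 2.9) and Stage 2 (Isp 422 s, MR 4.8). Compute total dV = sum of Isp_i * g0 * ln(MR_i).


dV1 = 317 * 9.81 * ln(2.9) = 3311.0 m/s
dV2 = 422 * 9.81 * ln(4.8) = 6493.8 m/s
Total dV = 3311.0 + 6493.8 = 9804.8 m/s ~ 9805 m/s

9805 m/s


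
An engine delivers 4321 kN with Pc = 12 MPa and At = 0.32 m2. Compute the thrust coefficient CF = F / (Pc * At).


CF = 4321000 / (12e6 * 0.32) = 1.13

1.13


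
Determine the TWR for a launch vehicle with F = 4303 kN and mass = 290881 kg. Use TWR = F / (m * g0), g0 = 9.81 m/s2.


TWR = 4303000 / (290881 * 9.81) = 1.51

1.51


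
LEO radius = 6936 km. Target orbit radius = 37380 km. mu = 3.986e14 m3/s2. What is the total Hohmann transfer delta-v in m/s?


V1 = sqrt(mu/r1) = 7580.78 m/s
dV1 = V1*(sqrt(2*r2/(r1+r2)) - 1) = 2265.41 m/s
V2 = sqrt(mu/r2) = 3265.49 m/s
dV2 = V2*(1 - sqrt(2*r1/(r1+r2))) = 1438.5 m/s
Total dV = 3704 m/s

3704 m/s


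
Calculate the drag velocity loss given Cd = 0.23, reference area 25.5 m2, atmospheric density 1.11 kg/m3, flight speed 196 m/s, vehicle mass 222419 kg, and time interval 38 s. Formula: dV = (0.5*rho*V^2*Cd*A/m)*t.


D = 0.5 * 1.11 * 196^2 * 0.23 * 25.5 = 125046.96 N
a = 125046.96 / 222419 = 0.5622 m/s2
dV = 0.5622 * 38 = 21.4 m/s

21.4 m/s


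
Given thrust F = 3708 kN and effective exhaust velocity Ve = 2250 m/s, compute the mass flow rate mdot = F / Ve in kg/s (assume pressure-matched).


mdot = F / Ve = 3708000 / 2250 = 1648.0 kg/s

1648.0 kg/s


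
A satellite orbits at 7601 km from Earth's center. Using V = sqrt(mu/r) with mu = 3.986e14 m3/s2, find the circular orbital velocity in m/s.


V = sqrt(3.986e14 / 7601000) = 7242 m/s

7242 m/s


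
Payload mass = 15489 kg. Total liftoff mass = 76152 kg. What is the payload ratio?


PR = 15489 / 76152 = 0.2034

0.2034


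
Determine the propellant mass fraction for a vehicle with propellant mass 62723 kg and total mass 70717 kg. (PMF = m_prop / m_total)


PMF = 62723 / 70717 = 0.887

0.887


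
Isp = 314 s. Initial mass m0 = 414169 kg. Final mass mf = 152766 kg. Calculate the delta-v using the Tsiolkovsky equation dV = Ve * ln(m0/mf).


Ve = 314 * 9.81 = 3080.34 m/s
dV = 3080.34 * ln(414169/152766) = 3072 m/s

3072 m/s


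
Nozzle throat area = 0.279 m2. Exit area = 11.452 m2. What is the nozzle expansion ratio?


AR = 11.452 / 0.279 = 41.0

41.0


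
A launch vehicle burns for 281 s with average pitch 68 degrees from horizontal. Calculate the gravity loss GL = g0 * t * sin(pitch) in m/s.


GL = 9.81 * 281 * sin(68 deg) = 2556 m/s

2556 m/s


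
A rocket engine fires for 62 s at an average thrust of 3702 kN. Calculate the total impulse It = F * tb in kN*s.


It = 3702 * 62 = 229524 kN*s

229524 kN*s


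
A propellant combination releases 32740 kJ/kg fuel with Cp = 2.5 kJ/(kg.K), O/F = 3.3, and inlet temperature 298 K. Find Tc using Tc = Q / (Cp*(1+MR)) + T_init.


Tc = 32740 / (2.5 * (1 + 3.3)) + 298 = 3344 K

3344 K


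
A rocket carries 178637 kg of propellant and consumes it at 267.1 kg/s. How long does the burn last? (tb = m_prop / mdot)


tb = 178637 / 267.1 = 668.8 s

668.8 s


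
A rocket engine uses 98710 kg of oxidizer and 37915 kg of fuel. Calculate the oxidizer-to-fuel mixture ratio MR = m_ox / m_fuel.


MR = 98710 / 37915 = 2.6

2.6


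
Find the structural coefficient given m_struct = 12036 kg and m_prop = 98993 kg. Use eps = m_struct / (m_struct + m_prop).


eps = 12036 / (12036 + 98993) = 0.1084

0.1084


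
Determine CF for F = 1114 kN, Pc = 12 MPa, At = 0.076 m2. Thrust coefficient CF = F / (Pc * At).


CF = 1114000 / (12e6 * 0.076) = 1.22

1.22


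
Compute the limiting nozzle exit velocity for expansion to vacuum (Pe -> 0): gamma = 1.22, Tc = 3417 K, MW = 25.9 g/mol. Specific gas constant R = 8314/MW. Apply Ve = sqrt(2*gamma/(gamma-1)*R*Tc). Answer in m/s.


R = 8314 / 25.9 = 321.0 J/(kg.K)
Ve = sqrt(2 * 1.22 / (1.22 - 1) * 321.0 * 3417) = 3488 m/s

3488 m/s


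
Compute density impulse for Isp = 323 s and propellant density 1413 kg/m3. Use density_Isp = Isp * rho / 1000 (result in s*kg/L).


rho*Isp = 323 * 1413 / 1000 = 456 s*kg/L

456 s*kg/L


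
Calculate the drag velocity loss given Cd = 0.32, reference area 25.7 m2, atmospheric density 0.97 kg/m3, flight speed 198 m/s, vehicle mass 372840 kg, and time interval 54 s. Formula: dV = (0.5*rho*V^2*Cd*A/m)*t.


D = 0.5 * 0.97 * 198^2 * 0.32 * 25.7 = 156370.64 N
a = 156370.64 / 372840 = 0.4194 m/s2
dV = 0.4194 * 54 = 22.6 m/s

22.6 m/s


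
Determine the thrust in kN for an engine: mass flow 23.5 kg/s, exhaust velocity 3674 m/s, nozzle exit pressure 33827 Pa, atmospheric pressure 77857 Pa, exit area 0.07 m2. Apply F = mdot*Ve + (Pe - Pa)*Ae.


F = 23.5 * 3674 + (33827 - 77857) * 0.07 = 83257.0 N = 83.3 kN

83.3 kN


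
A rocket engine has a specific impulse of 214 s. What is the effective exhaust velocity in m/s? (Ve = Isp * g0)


Ve = Isp * g0 = 214 * 9.81 = 2099.3 m/s

2099.3 m/s


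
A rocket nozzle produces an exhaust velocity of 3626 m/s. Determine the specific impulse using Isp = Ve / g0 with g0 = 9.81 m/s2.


Isp = Ve / g0 = 3626 / 9.81 = 369.6 s

369.6 s


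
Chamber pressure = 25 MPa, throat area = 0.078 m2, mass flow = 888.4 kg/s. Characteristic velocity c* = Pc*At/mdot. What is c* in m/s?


c* = 25e6 * 0.078 / 888.4 = 2195 m/s

2195 m/s


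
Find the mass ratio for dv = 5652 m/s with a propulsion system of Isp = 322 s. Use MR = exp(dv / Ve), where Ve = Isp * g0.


Ve = 322 * 9.81 = 3158.82 m/s
MR = exp(5652 / 3158.82) = 5.985

5.985


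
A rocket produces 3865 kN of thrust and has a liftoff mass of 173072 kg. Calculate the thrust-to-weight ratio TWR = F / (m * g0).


TWR = 3865000 / (173072 * 9.81) = 2.28

2.28


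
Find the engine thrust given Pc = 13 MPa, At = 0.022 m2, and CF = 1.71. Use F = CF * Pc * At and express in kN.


F = 1.71 * 13e6 * 0.022 = 489060.0 N = 489.1 kN

489.1 kN


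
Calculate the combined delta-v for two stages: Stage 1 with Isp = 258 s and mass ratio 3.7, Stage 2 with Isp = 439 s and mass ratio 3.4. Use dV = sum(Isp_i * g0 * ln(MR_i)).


dV1 = 258 * 9.81 * ln(3.7) = 3311.4 m/s
dV2 = 439 * 9.81 * ln(3.4) = 5270.3 m/s
Total dV = 3311.4 + 5270.3 = 8581.7 m/s ~ 8582 m/s

8582 m/s


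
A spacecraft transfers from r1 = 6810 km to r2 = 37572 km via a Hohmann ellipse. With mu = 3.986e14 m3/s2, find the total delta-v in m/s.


V1 = sqrt(mu/r1) = 7650.59 m/s
dV1 = V1*(sqrt(2*r2/(r1+r2)) - 1) = 2304.35 m/s
V2 = sqrt(mu/r2) = 3257.14 m/s
dV2 = V2*(1 - sqrt(2*r1/(r1+r2))) = 1452.79 m/s
Total dV = 3757 m/s

3757 m/s


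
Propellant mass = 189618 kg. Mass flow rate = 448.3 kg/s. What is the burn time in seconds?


tb = 189618 / 448.3 = 423.0 s

423.0 s


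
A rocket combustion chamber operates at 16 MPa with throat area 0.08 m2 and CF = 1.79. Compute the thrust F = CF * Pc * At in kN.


F = 1.79 * 16e6 * 0.08 = 2.2912e+06 N = 2291.2 kN

2291.2 kN


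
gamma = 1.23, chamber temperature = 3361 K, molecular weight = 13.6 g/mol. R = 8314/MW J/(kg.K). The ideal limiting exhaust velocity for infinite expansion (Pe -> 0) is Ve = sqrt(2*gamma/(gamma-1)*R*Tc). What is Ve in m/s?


R = 8314 / 13.6 = 611.32 J/(kg.K)
Ve = sqrt(2 * 1.23 / (1.23 - 1) * 611.32 * 3361) = 4688 m/s

4688 m/s


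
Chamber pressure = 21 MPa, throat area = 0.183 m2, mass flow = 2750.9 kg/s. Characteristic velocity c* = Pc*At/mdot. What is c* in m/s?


c* = 21e6 * 0.183 / 2750.9 = 1397 m/s

1397 m/s


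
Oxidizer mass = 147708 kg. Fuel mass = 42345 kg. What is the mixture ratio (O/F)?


MR = 147708 / 42345 = 3.49

3.49


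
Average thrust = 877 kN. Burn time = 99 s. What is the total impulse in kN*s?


It = 877 * 99 = 86823 kN*s

86823 kN*s


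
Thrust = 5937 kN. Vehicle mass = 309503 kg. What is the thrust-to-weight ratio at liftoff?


TWR = 5937000 / (309503 * 9.81) = 1.96

1.96


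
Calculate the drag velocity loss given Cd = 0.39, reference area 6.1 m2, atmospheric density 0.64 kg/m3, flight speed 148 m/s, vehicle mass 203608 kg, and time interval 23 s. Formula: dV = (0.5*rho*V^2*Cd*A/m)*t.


D = 0.5 * 0.64 * 148^2 * 0.39 * 6.1 = 16675.08 N
a = 16675.08 / 203608 = 0.0819 m/s2
dV = 0.0819 * 23 = 1.9 m/s

1.9 m/s


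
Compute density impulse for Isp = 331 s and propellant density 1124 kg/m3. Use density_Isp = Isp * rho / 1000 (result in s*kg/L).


rho*Isp = 331 * 1124 / 1000 = 372 s*kg/L

372 s*kg/L


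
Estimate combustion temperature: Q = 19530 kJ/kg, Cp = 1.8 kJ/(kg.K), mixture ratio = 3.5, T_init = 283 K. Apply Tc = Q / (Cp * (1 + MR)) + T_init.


Tc = 19530 / (1.8 * (1 + 3.5)) + 283 = 2694 K

2694 K


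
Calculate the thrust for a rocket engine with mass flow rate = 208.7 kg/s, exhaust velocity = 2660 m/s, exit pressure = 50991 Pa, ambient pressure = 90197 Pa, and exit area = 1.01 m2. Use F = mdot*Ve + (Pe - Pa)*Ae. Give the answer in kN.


F = 208.7 * 2660 + (50991 - 90197) * 1.01 = 515544.0 N = 515.5 kN

515.5 kN


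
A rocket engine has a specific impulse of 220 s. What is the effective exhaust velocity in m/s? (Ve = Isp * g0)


Ve = Isp * g0 = 220 * 9.81 = 2158.2 m/s

2158.2 m/s


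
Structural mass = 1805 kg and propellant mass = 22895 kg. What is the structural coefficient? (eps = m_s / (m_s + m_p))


eps = 1805 / (1805 + 22895) = 0.0731

0.0731


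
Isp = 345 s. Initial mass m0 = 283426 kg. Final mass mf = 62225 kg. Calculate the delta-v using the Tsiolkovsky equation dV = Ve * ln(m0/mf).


Ve = 345 * 9.81 = 3384.45 m/s
dV = 3384.45 * ln(283426/62225) = 5131 m/s

5131 m/s


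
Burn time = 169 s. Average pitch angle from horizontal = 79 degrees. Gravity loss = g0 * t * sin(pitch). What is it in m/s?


GL = 9.81 * 169 * sin(79 deg) = 1627 m/s

1627 m/s


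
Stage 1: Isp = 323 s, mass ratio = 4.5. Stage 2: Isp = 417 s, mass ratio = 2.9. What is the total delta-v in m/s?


dV1 = 323 * 9.81 * ln(4.5) = 4765.9 m/s
dV2 = 417 * 9.81 * ln(2.9) = 4355.5 m/s
Total dV = 4765.9 + 4355.5 = 9121.4 m/s ~ 9121 m/s

9121 m/s


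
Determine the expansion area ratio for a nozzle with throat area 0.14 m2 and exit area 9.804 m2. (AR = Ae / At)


AR = 9.804 / 0.14 = 70.0

70.0


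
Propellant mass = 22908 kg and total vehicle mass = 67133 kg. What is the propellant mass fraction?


PMF = 22908 / 67133 = 0.341

0.341


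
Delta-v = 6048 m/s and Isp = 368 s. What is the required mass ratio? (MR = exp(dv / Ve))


Ve = 368 * 9.81 = 3610.08 m/s
MR = exp(6048 / 3610.08) = 5.34

5.34


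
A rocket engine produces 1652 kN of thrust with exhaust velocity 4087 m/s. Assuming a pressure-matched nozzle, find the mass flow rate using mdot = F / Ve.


mdot = F / Ve = 1652000 / 4087 = 404.2 kg/s

404.2 kg/s


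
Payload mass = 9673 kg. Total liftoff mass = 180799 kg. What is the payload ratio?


PR = 9673 / 180799 = 0.0535

0.0535


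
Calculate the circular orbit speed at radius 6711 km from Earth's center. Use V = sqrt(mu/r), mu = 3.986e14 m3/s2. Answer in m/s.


V = sqrt(3.986e14 / 6711000) = 7707 m/s

7707 m/s


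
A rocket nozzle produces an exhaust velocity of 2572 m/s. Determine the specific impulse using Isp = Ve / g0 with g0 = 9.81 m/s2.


Isp = Ve / g0 = 2572 / 9.81 = 262.2 s

262.2 s


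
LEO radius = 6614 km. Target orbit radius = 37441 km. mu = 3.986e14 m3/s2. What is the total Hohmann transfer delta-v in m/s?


V1 = sqrt(mu/r1) = 7763.12 m/s
dV1 = V1*(sqrt(2*r2/(r1+r2)) - 1) = 2357.97 m/s
V2 = sqrt(mu/r2) = 3262.83 m/s
dV2 = V2*(1 - sqrt(2*r1/(r1+r2))) = 1474.93 m/s
Total dV = 3833 m/s

3833 m/s


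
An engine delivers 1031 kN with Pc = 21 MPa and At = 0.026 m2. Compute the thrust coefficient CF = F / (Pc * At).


CF = 1031000 / (21e6 * 0.026) = 1.89

1.89


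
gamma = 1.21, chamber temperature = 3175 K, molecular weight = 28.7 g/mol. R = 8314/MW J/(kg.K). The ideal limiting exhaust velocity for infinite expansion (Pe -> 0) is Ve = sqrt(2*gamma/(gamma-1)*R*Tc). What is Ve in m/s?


R = 8314 / 28.7 = 289.69 J/(kg.K)
Ve = sqrt(2 * 1.21 / (1.21 - 1) * 289.69 * 3175) = 3256 m/s

3256 m/s


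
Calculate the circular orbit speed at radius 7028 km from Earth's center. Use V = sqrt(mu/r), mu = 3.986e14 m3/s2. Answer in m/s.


V = sqrt(3.986e14 / 7028000) = 7531 m/s

7531 m/s


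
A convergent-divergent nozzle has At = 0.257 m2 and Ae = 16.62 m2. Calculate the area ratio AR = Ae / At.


AR = 16.62 / 0.257 = 64.7

64.7


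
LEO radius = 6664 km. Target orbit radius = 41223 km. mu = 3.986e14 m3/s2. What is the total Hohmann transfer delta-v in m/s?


V1 = sqrt(mu/r1) = 7733.95 m/s
dV1 = V1*(sqrt(2*r2/(r1+r2)) - 1) = 2413.98 m/s
V2 = sqrt(mu/r2) = 3109.56 m/s
dV2 = V2*(1 - sqrt(2*r1/(r1+r2))) = 1469.07 m/s
Total dV = 3883 m/s

3883 m/s


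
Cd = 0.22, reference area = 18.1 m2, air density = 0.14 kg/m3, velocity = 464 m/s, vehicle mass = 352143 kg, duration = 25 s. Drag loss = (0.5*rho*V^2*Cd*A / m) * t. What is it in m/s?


D = 0.5 * 0.14 * 464^2 * 0.22 * 18.1 = 60011.61 N
a = 60011.61 / 352143 = 0.1704 m/s2
dV = 0.1704 * 25 = 4.3 m/s

4.3 m/s


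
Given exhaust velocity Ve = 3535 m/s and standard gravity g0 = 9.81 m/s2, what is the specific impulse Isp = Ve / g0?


Isp = Ve / g0 = 3535 / 9.81 = 360.3 s

360.3 s


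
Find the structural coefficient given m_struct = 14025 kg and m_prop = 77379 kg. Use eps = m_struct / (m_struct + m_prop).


eps = 14025 / (14025 + 77379) = 0.1534

0.1534


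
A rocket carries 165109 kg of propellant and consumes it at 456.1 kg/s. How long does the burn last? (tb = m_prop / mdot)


tb = 165109 / 456.1 = 362.0 s

362.0 s


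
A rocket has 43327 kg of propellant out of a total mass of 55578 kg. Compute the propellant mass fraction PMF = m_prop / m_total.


PMF = 43327 / 55578 = 0.78

0.78


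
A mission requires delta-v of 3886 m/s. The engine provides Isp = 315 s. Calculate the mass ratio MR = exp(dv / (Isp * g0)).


Ve = 315 * 9.81 = 3090.15 m/s
MR = exp(3886 / 3090.15) = 3.517

3.517


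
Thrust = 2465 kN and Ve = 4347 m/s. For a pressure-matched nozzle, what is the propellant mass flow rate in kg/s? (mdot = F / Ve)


mdot = F / Ve = 2465000 / 4347 = 567.1 kg/s

567.1 kg/s


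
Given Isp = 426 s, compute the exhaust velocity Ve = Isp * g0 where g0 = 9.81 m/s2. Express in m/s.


Ve = Isp * g0 = 426 * 9.81 = 4179.1 m/s

4179.1 m/s


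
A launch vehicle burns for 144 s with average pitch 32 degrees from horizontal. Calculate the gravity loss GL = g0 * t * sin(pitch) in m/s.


GL = 9.81 * 144 * sin(32 deg) = 749 m/s

749 m/s


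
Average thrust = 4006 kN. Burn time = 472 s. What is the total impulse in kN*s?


It = 4006 * 472 = 1890832 kN*s

1890832 kN*s


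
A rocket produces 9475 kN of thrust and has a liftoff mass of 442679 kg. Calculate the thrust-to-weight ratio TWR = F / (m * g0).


TWR = 9475000 / (442679 * 9.81) = 2.18

2.18


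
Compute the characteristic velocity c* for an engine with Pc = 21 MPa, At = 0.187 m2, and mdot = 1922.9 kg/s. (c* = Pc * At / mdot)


c* = 21e6 * 0.187 / 1922.9 = 2042 m/s

2042 m/s


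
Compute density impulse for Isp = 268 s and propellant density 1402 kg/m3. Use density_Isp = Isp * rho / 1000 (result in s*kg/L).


rho*Isp = 268 * 1402 / 1000 = 376 s*kg/L

376 s*kg/L


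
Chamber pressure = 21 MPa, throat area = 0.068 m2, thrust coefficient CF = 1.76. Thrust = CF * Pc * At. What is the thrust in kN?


F = 1.76 * 21e6 * 0.068 = 2.5133e+06 N = 2513.3 kN

2513.3 kN


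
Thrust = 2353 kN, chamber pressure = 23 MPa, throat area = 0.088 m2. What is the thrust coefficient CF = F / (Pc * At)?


CF = 2353000 / (23e6 * 0.088) = 1.16

1.16


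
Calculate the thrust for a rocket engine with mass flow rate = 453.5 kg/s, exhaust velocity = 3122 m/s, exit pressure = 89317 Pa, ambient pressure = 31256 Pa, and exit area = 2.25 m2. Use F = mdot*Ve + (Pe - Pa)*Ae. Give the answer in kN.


F = 453.5 * 3122 + (89317 - 31256) * 2.25 = 1.5465e+06 N = 1546.5 kN

1546.5 kN


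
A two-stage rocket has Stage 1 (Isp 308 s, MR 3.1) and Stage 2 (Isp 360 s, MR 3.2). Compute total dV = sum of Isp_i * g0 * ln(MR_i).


dV1 = 308 * 9.81 * ln(3.1) = 3418.5 m/s
dV2 = 360 * 9.81 * ln(3.2) = 4107.8 m/s
Total dV = 3418.5 + 4107.8 = 7526.3 m/s ~ 7526 m/s

7526 m/s


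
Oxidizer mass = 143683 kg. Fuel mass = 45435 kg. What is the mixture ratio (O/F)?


MR = 143683 / 45435 = 3.16

3.16


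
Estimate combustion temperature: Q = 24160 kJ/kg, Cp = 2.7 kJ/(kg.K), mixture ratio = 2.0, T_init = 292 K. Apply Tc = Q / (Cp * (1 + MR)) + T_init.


Tc = 24160 / (2.7 * (1 + 2.0)) + 292 = 3275 K

3275 K


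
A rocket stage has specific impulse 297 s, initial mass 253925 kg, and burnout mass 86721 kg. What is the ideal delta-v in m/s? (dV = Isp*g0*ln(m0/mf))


Ve = 297 * 9.81 = 2913.57 m/s
dV = 2913.57 * ln(253925/86721) = 3130 m/s

3130 m/s


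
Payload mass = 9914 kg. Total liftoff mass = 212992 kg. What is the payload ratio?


PR = 9914 / 212992 = 0.0465

0.0465


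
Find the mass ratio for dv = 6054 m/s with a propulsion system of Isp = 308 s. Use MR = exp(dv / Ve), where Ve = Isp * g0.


Ve = 308 * 9.81 = 3021.48 m/s
MR = exp(6054 / 3021.48) = 7.416

7.416


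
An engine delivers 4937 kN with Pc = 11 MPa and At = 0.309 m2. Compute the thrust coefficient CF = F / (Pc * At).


CF = 4937000 / (11e6 * 0.309) = 1.45

1.45


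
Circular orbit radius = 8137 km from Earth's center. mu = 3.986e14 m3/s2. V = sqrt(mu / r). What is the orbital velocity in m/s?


V = sqrt(3.986e14 / 8137000) = 6999 m/s

6999 m/s


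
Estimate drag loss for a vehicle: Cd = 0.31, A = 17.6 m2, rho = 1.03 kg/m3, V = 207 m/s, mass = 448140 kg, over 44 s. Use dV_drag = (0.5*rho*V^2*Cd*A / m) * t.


D = 0.5 * 1.03 * 207^2 * 0.31 * 17.6 = 120398.83 N
a = 120398.83 / 448140 = 0.2687 m/s2
dV = 0.2687 * 44 = 11.8 m/s

11.8 m/s


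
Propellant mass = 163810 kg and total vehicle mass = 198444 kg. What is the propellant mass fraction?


PMF = 163810 / 198444 = 0.825

0.825


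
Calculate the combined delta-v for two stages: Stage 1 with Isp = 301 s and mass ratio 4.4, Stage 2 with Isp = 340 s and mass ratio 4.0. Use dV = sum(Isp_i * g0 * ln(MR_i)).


dV1 = 301 * 9.81 * ln(4.4) = 4374.9 m/s
dV2 = 340 * 9.81 * ln(4.0) = 4623.8 m/s
Total dV = 4374.9 + 4623.8 = 8998.7 m/s ~ 8999 m/s

8999 m/s


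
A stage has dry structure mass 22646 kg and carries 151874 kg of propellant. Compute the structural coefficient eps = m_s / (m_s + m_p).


eps = 22646 / (22646 + 151874) = 0.1298

0.1298


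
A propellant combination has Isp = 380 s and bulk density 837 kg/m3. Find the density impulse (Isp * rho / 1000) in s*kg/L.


rho*Isp = 380 * 837 / 1000 = 318 s*kg/L

318 s*kg/L


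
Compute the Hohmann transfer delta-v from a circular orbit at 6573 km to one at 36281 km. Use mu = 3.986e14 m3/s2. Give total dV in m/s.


V1 = sqrt(mu/r1) = 7787.3 m/s
dV1 = V1*(sqrt(2*r2/(r1+r2)) - 1) = 2345.88 m/s
V2 = sqrt(mu/r2) = 3314.58 m/s
dV2 = V2*(1 - sqrt(2*r1/(r1+r2))) = 1478.76 m/s
Total dV = 3825 m/s

3825 m/s


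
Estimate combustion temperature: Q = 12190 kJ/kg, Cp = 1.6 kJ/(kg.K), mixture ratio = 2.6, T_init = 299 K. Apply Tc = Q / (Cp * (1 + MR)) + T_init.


Tc = 12190 / (1.6 * (1 + 2.6)) + 299 = 2415 K

2415 K


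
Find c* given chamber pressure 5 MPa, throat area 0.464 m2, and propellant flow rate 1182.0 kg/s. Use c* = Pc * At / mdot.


c* = 5e6 * 0.464 / 1182.0 = 1963 m/s

1963 m/s


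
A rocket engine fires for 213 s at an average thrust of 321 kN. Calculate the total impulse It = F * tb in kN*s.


It = 321 * 213 = 68373 kN*s

68373 kN*s


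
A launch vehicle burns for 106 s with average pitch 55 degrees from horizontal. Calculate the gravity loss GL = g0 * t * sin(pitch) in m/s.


GL = 9.81 * 106 * sin(55 deg) = 852 m/s

852 m/s


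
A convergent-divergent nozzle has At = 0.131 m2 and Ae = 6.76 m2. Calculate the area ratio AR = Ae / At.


AR = 6.76 / 0.131 = 51.6

51.6


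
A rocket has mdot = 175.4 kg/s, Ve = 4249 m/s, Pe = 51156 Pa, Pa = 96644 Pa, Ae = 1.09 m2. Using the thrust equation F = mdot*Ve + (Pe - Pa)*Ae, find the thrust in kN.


F = 175.4 * 4249 + (51156 - 96644) * 1.09 = 695693.0 N = 695.7 kN

695.7 kN


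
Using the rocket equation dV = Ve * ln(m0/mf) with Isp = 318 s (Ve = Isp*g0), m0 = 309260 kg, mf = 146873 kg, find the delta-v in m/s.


Ve = 318 * 9.81 = 3119.58 m/s
dV = 3119.58 * ln(309260/146873) = 2323 m/s

2323 m/s


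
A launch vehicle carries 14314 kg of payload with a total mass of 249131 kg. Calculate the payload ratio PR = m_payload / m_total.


PR = 14314 / 249131 = 0.0575

0.0575


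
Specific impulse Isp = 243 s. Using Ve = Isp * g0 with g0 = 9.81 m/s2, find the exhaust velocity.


Ve = Isp * g0 = 243 * 9.81 = 2383.8 m/s

2383.8 m/s


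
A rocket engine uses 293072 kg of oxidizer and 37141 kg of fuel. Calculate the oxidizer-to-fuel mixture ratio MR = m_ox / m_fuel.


MR = 293072 / 37141 = 7.89

7.89


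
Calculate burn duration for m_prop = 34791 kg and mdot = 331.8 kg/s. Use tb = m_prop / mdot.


tb = 34791 / 331.8 = 104.9 s

104.9 s


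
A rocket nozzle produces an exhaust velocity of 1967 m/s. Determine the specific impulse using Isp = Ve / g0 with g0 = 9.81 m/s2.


Isp = Ve / g0 = 1967 / 9.81 = 200.5 s

200.5 s


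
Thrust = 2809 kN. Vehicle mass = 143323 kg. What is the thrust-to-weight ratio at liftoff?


TWR = 2809000 / (143323 * 9.81) = 2.0

2.0


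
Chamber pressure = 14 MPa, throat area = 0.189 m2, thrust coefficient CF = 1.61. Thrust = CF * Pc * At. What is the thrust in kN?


F = 1.61 * 14e6 * 0.189 = 4.2601e+06 N = 4260.1 kN

4260.1 kN


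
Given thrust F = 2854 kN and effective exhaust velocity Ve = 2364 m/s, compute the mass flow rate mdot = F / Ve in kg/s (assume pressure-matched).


mdot = F / Ve = 2854000 / 2364 = 1207.3 kg/s

1207.3 kg/s


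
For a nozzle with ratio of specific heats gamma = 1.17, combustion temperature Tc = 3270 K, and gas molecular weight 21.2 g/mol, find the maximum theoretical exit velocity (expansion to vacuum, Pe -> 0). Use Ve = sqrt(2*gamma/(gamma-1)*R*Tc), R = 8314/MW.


R = 8314 / 21.2 = 392.17 J/(kg.K)
Ve = sqrt(2 * 1.17 / (1.17 - 1) * 392.17 * 3270) = 4201 m/s

4201 m/s


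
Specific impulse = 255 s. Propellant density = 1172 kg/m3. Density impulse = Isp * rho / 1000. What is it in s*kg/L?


rho*Isp = 255 * 1172 / 1000 = 299 s*kg/L

299 s*kg/L


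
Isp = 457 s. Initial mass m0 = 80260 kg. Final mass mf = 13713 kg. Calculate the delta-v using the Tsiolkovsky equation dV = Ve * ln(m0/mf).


Ve = 457 * 9.81 = 4483.17 m/s
dV = 4483.17 * ln(80260/13713) = 7921 m/s

7921 m/s


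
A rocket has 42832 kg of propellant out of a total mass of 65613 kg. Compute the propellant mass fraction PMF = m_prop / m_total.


PMF = 42832 / 65613 = 0.653

0.653


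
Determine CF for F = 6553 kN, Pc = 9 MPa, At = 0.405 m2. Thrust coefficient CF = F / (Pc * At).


CF = 6553000 / (9e6 * 0.405) = 1.8

1.8


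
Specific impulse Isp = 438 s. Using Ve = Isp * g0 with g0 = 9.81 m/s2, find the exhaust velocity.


Ve = Isp * g0 = 438 * 9.81 = 4296.8 m/s

4296.8 m/s


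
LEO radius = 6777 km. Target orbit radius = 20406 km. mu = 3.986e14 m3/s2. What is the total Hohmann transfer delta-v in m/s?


V1 = sqrt(mu/r1) = 7669.2 m/s
dV1 = V1*(sqrt(2*r2/(r1+r2)) - 1) = 1727.93 m/s
V2 = sqrt(mu/r2) = 4419.67 m/s
dV2 = V2*(1 - sqrt(2*r1/(r1+r2))) = 1298.81 m/s
Total dV = 3027 m/s

3027 m/s


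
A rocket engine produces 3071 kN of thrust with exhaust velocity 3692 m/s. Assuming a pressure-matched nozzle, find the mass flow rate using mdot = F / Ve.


mdot = F / Ve = 3071000 / 3692 = 831.8 kg/s

831.8 kg/s


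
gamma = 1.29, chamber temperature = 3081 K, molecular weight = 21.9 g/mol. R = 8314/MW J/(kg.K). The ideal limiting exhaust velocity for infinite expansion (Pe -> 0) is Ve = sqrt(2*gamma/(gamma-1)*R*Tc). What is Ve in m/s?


R = 8314 / 21.9 = 379.63 J/(kg.K)
Ve = sqrt(2 * 1.29 / (1.29 - 1) * 379.63 * 3081) = 3226 m/s

3226 m/s


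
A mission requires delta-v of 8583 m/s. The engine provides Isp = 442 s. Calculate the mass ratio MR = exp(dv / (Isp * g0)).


Ve = 442 * 9.81 = 4336.02 m/s
MR = exp(8583 / 4336.02) = 7.239

7.239


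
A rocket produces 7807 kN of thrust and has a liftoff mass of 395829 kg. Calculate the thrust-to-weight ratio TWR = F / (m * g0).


TWR = 7807000 / (395829 * 9.81) = 2.01

2.01


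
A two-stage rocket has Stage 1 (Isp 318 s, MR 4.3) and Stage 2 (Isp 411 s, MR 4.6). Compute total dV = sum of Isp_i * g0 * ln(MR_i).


dV1 = 318 * 9.81 * ln(4.3) = 4550.3 m/s
dV2 = 411 * 9.81 * ln(4.6) = 6152.9 m/s
Total dV = 4550.3 + 6152.9 = 10703.2 m/s ~ 10703 m/s

10703 m/s


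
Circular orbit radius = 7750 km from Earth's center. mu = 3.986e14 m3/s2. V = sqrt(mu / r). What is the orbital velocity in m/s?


V = sqrt(3.986e14 / 7750000) = 7172 m/s

7172 m/s


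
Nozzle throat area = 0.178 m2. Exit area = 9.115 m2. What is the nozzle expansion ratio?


AR = 9.115 / 0.178 = 51.2

51.2


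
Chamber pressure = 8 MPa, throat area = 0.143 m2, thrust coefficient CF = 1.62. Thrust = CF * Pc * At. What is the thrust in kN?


F = 1.62 * 8e6 * 0.143 = 1.8533e+06 N = 1853.3 kN

1853.3 kN


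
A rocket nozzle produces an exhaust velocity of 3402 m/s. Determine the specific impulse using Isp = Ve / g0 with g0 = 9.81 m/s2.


Isp = Ve / g0 = 3402 / 9.81 = 346.8 s

346.8 s


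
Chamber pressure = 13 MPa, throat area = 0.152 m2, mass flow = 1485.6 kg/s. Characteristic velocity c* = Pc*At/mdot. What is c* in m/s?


c* = 13e6 * 0.152 / 1485.6 = 1330 m/s

1330 m/s


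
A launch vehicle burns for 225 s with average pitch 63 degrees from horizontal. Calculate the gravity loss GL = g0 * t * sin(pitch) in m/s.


GL = 9.81 * 225 * sin(63 deg) = 1967 m/s

1967 m/s


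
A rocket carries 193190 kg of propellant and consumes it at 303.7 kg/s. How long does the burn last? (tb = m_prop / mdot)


tb = 193190 / 303.7 = 636.1 s

636.1 s


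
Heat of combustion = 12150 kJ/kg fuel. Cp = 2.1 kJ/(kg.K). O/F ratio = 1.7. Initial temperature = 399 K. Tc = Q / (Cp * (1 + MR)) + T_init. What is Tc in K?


Tc = 12150 / (2.1 * (1 + 1.7)) + 399 = 2542 K

2542 K


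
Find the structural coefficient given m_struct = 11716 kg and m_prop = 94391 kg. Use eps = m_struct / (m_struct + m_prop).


eps = 11716 / (11716 + 94391) = 0.1104

0.1104


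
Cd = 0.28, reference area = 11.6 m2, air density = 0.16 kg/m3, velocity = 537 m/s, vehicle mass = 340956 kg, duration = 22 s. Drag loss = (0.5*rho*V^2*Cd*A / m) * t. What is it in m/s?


D = 0.5 * 0.16 * 537^2 * 0.28 * 11.6 = 74929.8 N
a = 74929.8 / 340956 = 0.2198 m/s2
dV = 0.2198 * 22 = 4.8 m/s

4.8 m/s


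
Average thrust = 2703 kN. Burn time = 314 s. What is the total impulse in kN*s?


It = 2703 * 314 = 848742 kN*s

848742 kN*s


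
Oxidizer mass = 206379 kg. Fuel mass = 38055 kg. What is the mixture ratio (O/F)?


MR = 206379 / 38055 = 5.42

5.42


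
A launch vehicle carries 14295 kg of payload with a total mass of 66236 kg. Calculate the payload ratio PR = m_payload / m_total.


PR = 14295 / 66236 = 0.2158

0.2158


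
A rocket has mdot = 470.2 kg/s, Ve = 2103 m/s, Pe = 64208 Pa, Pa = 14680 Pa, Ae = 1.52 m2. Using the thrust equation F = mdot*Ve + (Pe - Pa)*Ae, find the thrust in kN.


F = 470.2 * 2103 + (64208 - 14680) * 1.52 = 1.0641e+06 N = 1064.1 kN

1064.1 kN


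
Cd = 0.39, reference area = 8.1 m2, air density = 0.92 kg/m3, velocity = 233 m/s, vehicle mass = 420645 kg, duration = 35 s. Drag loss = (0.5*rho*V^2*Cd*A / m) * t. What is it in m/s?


D = 0.5 * 0.92 * 233^2 * 0.39 * 8.1 = 78889.52 N
a = 78889.52 / 420645 = 0.1875 m/s2
dV = 0.1875 * 35 = 6.6 m/s

6.6 m/s


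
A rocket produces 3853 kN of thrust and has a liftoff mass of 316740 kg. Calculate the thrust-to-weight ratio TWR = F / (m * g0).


TWR = 3853000 / (316740 * 9.81) = 1.24

1.24


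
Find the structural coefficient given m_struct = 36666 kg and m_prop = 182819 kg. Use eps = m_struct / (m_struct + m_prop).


eps = 36666 / (36666 + 182819) = 0.1671

0.1671


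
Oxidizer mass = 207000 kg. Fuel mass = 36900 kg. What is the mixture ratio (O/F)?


MR = 207000 / 36900 = 5.61

5.61


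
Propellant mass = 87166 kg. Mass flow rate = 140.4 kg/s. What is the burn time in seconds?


tb = 87166 / 140.4 = 620.8 s

620.8 s


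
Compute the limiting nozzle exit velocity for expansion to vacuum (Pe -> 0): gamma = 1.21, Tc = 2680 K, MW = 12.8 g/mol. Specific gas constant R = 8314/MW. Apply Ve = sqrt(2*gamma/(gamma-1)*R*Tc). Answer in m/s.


R = 8314 / 12.8 = 649.53 J/(kg.K)
Ve = sqrt(2 * 1.21 / (1.21 - 1) * 649.53 * 2680) = 4479 m/s

4479 m/s


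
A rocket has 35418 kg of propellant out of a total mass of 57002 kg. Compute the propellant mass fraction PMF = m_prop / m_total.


PMF = 35418 / 57002 = 0.621

0.621


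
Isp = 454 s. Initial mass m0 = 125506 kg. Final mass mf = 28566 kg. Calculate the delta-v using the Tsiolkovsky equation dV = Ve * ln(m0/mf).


Ve = 454 * 9.81 = 4453.74 m/s
dV = 4453.74 * ln(125506/28566) = 6592 m/s

6592 m/s


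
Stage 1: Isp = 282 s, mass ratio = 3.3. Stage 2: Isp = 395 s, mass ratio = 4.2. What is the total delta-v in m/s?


dV1 = 282 * 9.81 * ln(3.3) = 3302.9 m/s
dV2 = 395 * 9.81 * ln(4.2) = 5560.9 m/s
Total dV = 3302.9 + 5560.9 = 8863.8 m/s ~ 8864 m/s

8864 m/s


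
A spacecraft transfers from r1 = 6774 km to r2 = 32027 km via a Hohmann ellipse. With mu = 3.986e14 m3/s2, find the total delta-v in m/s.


V1 = sqrt(mu/r1) = 7670.9 m/s
dV1 = V1*(sqrt(2*r2/(r1+r2)) - 1) = 2185.04 m/s
V2 = sqrt(mu/r2) = 3527.85 m/s
dV2 = V2*(1 - sqrt(2*r1/(r1+r2))) = 1443.23 m/s
Total dV = 3628 m/s

3628 m/s


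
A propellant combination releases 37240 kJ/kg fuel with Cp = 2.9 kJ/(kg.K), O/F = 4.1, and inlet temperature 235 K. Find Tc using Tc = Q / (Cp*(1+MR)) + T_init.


Tc = 37240 / (2.9 * (1 + 4.1)) + 235 = 2753 K

2753 K


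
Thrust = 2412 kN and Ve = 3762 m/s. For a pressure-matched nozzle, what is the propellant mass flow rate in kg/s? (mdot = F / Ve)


mdot = F / Ve = 2412000 / 3762 = 641.1 kg/s

641.1 kg/s


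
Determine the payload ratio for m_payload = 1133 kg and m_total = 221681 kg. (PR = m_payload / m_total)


PR = 1133 / 221681 = 0.0051

0.0051


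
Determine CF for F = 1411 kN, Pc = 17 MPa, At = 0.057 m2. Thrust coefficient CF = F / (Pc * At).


CF = 1411000 / (17e6 * 0.057) = 1.46

1.46


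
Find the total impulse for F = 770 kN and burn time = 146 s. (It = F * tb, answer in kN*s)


It = 770 * 146 = 112420 kN*s

112420 kN*s


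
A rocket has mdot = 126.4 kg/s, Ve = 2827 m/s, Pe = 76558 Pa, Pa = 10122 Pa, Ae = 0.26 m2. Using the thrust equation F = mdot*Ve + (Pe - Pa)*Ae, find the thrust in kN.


F = 126.4 * 2827 + (76558 - 10122) * 0.26 = 374606.0 N = 374.6 kN

374.6 kN


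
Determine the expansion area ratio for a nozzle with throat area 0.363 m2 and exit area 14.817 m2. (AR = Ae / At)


AR = 14.817 / 0.363 = 40.8

40.8


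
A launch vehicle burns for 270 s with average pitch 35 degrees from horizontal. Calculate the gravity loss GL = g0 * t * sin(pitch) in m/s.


GL = 9.81 * 270 * sin(35 deg) = 1519 m/s

1519 m/s


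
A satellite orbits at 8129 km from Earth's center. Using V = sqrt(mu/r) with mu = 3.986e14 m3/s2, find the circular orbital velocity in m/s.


V = sqrt(3.986e14 / 8129000) = 7002 m/s

7002 m/s


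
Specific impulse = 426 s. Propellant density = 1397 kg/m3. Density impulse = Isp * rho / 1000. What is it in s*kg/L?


rho*Isp = 426 * 1397 / 1000 = 595 s*kg/L

595 s*kg/L


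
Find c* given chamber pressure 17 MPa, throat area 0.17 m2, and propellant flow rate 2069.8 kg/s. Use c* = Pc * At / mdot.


c* = 17e6 * 0.17 / 2069.8 = 1396 m/s

1396 m/s


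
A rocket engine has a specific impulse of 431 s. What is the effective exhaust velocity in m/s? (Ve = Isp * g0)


Ve = Isp * g0 = 431 * 9.81 = 4228.1 m/s

4228.1 m/s


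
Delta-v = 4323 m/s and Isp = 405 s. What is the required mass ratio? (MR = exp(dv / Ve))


Ve = 405 * 9.81 = 3973.05 m/s
MR = exp(4323 / 3973.05) = 2.969

2.969


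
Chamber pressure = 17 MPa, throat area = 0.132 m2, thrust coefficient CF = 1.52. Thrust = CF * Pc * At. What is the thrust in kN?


F = 1.52 * 17e6 * 0.132 = 3.4109e+06 N = 3410.9 kN

3410.9 kN


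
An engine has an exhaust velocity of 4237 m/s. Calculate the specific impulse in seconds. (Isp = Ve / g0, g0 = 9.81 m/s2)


Isp = Ve / g0 = 4237 / 9.81 = 431.9 s

431.9 s


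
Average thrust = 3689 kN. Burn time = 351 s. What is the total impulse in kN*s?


It = 3689 * 351 = 1294839 kN*s

1294839 kN*s


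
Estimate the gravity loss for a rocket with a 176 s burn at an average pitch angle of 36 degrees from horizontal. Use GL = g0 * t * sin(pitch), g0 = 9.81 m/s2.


GL = 9.81 * 176 * sin(36 deg) = 1015 m/s

1015 m/s


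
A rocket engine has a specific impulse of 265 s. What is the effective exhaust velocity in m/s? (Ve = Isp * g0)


Ve = Isp * g0 = 265 * 9.81 = 2599.7 m/s

2599.7 m/s


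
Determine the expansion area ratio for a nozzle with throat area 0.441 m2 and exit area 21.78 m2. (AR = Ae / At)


AR = 21.78 / 0.441 = 49.4

49.4


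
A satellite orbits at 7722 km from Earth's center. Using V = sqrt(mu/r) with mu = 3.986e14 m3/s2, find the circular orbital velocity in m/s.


V = sqrt(3.986e14 / 7722000) = 7185 m/s

7185 m/s


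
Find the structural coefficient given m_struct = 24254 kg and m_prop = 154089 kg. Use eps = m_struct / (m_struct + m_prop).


eps = 24254 / (24254 + 154089) = 0.136

0.136


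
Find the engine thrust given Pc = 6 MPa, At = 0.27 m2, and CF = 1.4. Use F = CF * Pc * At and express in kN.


F = 1.4 * 6e6 * 0.27 = 2.2680e+06 N = 2268.0 kN

2268.0 kN


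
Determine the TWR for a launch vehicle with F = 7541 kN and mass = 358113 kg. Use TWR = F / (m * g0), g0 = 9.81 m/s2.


TWR = 7541000 / (358113 * 9.81) = 2.15

2.15


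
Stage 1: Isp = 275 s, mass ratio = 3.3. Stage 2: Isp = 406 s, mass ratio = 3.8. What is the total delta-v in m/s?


dV1 = 275 * 9.81 * ln(3.3) = 3220.9 m/s
dV2 = 406 * 9.81 * ln(3.8) = 5317.1 m/s
Total dV = 3220.9 + 5317.1 = 8538.0 m/s ~ 8538 m/s

8538 m/s


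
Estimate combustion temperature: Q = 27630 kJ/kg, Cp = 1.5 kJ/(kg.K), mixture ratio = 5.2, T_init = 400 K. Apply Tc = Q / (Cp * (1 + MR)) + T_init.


Tc = 27630 / (1.5 * (1 + 5.2)) + 400 = 3371 K

3371 K


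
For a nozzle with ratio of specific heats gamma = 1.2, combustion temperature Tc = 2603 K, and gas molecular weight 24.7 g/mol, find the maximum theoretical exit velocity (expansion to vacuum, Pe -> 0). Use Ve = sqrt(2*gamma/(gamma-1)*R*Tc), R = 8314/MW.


R = 8314 / 24.7 = 336.6 J/(kg.K)
Ve = sqrt(2 * 1.2 / (1.2 - 1) * 336.6 * 2603) = 3243 m/s

3243 m/s


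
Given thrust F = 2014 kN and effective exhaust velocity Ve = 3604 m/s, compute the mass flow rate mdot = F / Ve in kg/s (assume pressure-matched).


mdot = F / Ve = 2014000 / 3604 = 558.8 kg/s

558.8 kg/s


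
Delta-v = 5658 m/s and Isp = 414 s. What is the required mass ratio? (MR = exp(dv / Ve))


Ve = 414 * 9.81 = 4061.34 m/s
MR = exp(5658 / 4061.34) = 4.027

4.027


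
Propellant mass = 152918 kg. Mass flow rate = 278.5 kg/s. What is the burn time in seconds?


tb = 152918 / 278.5 = 549.1 s

549.1 s


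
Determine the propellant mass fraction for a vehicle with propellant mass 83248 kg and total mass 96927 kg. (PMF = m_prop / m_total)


PMF = 83248 / 96927 = 0.859

0.859


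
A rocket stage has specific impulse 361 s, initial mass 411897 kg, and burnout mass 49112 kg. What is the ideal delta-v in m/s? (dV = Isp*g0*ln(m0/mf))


Ve = 361 * 9.81 = 3541.41 m/s
dV = 3541.41 * ln(411897/49112) = 7531 m/s

7531 m/s


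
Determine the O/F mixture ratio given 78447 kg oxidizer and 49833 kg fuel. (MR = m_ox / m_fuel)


MR = 78447 / 49833 = 1.57

1.57


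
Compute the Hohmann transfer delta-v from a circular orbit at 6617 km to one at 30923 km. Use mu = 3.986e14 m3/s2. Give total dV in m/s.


V1 = sqrt(mu/r1) = 7761.36 m/s
dV1 = V1*(sqrt(2*r2/(r1+r2)) - 1) = 2200.64 m/s
V2 = sqrt(mu/r2) = 3590.28 m/s
dV2 = V2*(1 - sqrt(2*r1/(r1+r2))) = 1458.58 m/s
Total dV = 3659 m/s

3659 m/s


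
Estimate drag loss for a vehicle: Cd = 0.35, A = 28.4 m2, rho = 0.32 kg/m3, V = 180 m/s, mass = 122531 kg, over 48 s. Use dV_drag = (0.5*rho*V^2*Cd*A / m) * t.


D = 0.5 * 0.32 * 180^2 * 0.35 * 28.4 = 51528.96 N
a = 51528.96 / 122531 = 0.4205 m/s2
dV = 0.4205 * 48 = 20.2 m/s

20.2 m/s


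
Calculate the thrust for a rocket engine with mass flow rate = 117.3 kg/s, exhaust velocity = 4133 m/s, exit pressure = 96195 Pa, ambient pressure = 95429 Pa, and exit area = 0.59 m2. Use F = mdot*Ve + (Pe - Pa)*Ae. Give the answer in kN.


F = 117.3 * 4133 + (96195 - 95429) * 0.59 = 485253.0 N = 485.3 kN

485.3 kN


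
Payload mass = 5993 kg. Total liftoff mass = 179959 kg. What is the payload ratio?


PR = 5993 / 179959 = 0.0333

0.0333


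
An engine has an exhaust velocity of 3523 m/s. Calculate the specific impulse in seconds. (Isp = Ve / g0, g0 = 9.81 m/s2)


Isp = Ve / g0 = 3523 / 9.81 = 359.1 s

359.1 s


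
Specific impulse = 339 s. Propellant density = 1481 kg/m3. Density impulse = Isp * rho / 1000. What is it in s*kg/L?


rho*Isp = 339 * 1481 / 1000 = 502 s*kg/L

502 s*kg/L


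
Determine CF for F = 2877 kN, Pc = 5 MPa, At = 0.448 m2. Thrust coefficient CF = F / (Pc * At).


CF = 2877000 / (5e6 * 0.448) = 1.28

1.28
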